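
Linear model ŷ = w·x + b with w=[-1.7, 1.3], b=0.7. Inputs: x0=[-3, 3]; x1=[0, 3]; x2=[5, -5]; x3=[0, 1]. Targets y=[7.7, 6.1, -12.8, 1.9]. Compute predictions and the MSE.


ŷ0 = (-1.7)·(-3) + (1.3)·(3) + 0.7 = 9.7
ŷ1 = (-1.7)·(0) + (1.3)·(3) + 0.7 = 4.6
ŷ2 = (-1.7)·(5) + (1.3)·(-5) + 0.7 = -14.3
ŷ3 = (-1.7)·(0) + (1.3)·(1) + 0.7 = 2.0
errors² = [4.0, 2.25, 2.25, 0.01]
MSE = 8.5100/4 = 2.1275

2.1275


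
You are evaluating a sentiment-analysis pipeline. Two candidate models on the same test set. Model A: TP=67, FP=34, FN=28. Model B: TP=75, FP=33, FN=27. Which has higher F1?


Model A: P=67/101=0.6634, R=67/95=0.7053, F1=2PR/(P+R)=2TP/(2TP+FP+FN)=134/196=0.6837
Model B: P=75/108=0.6944, R=75/102=0.7353, F1=2PR/(P+R)=2TP/(2TP+FP+FN)=150/210=0.7143
0.6837 < 0.7143 → Model B

Model B


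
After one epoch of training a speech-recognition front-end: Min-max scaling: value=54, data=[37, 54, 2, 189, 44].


min=2, max=189
(54-2)/(189-2) = 52/187 = 0.2781

0.2781


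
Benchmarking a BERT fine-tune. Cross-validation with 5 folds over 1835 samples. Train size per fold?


Fold size = 1835/5 = 367
Training per fold = 1835 - 367 = 1468

1468


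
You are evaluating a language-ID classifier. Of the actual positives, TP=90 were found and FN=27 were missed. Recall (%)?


Recall = TP/(TP+FN)
= 90/(90+27)
= 90/117 = 76.92%

76.92%


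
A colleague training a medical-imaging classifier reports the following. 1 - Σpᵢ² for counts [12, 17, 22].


Probabilities: [12/51, 17/51, 22/51] ≈ [0.2353, 0.3333, 0.4314]
Σpᵢ² = (144 + 289 + 484)/51² = 917/2601
Gini = 1 - Σpᵢ² = 1 - 917/2601 = 0.6474

0.6474


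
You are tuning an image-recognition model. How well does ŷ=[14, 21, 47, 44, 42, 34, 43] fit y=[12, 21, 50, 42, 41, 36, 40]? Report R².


ȳ = 34.5714
SS_res = Σ(y-ŷ)² = 31
SS_tot = Σ(y-ȳ)² = 1059.71
R² = 1 - SS_res/SS_tot = 1 - 0.0293 = 0.9707

0.9707


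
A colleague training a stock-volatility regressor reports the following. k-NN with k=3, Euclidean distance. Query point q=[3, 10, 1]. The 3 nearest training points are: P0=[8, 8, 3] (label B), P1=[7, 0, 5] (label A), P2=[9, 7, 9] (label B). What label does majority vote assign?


d(q,P0) = 5.7446  (label B)
d(q,P1) = 11.4891  (label A)
d(q,P2) = 10.4403  (label B)
Votes: A=1, B=2
Majority → B

B


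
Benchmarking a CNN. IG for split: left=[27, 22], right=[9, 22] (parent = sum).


Parent = [36, 44], H_parent = 0.9928
H_left = 0.9925 (n=49), H_right = 0.8691 (n=31)
H_children = (49/80)·0.9925 + (31/80)·0.8691 = 0.9447
IG = 0.9928 - 0.9447 = 0.0481

0.0481


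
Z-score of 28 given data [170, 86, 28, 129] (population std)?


μ = 103.25, σ = 52.6278
z = (28 - 103.25)/52.6278 = -1.4299

-1.4299


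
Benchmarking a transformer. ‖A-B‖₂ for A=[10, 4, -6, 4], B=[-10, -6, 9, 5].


d = √((10+ 10)² + (4+ 6)² + (-6-9)² + (4-5)²)
  = √(400 + 100 + 225 + 1)
  = √726 = 26.9444

26.9444


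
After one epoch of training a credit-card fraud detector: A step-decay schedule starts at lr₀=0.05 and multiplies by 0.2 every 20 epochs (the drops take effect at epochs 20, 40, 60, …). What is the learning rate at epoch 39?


n_drops = ⌊39/20⌋ = 1
lr = 0.05·0.2^1 = 0.05·0.2 = 0.01

0.01


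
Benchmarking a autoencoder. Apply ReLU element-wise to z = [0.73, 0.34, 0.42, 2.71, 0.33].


ReLU(0.73) = max(0, 0.73) = 0.73
ReLU(0.34) = max(0, 0.34) = 0.34
ReLU(0.42) = max(0, 0.42) = 0.42
ReLU(2.71) = max(0, 2.71) = 2.71
ReLU(0.33) = max(0, 0.33) = 0.33
result = [0.73, 0.34, 0.42, 2.71, 0.33]

[0.73, 0.34, 0.42, 2.71, 0.33]


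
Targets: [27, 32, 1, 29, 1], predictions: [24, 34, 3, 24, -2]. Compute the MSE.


Squared errors: (27-24)²=9, (32-34)²=4, (1-3)²=4, (29-24)²=25, (1+ 2)²=9
Sum = 51
MSE = 51/5 = 51/5

51/5


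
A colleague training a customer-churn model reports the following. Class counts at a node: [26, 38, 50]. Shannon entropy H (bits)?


Probabilities: [26/114, 38/114, 50/114] ≈ [0.2281, 0.3333, 0.4386]
H = -((26/114)·log₂(26/114) + (38/114)·log₂(38/114) + (50/114)·log₂(50/114))
  = 1.5362 bits

1.5362 bits


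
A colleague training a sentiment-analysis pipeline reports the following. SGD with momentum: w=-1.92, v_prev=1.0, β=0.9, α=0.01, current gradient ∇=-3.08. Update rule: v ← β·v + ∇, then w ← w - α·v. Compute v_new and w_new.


v_new = 0.9·1.0 - 3.08 = 0.9 - 3.08 = -2.18
w_new = -1.92 - 0.01·-2.18 = -1.92 + 0.0218 = -1.8982

v_new=-2.18, w_new=-1.8982


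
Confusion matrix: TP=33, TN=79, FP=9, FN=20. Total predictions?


Total = TP + TN + FP + FN
= 33 + 79 + 9 + 20
= 141
(Predicted positive: 42, predicted negative: 99)

141


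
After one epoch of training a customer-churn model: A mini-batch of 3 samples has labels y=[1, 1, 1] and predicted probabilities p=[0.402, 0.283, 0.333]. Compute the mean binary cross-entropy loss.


L[0] = -ln(0.402) = 0.9113
L[1] = -ln(0.283) = 1.2623
L[2] = -ln(0.333) = 1.0996
mean = (0.9113 + 1.2623 + 1.0996)/3 = 1.0911

1.0911


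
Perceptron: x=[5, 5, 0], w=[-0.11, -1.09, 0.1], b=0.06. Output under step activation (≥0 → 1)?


z = (5)·(-0.11) + (5)·(-1.09) + (0)·(0.1) + 0.06
  = -5.94
step(z) = 0 (z<0)

0


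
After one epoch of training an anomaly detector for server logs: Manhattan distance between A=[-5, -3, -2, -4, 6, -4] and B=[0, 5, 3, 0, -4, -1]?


d = |-5-0| + |-3-5| + |-2-3| + |-4-0| + |6+ 4| + |-4+ 1|
  = 5 + 8 + 5 + 4 + 10 + 3
  = 35

35


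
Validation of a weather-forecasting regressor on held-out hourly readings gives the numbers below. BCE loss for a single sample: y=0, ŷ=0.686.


BCE = -[y·ln(p) + (1-y)·ln(1-p)]
= -0 - 1·ln(1-0.686)
= -ln(0.314) = 1.1584

1.1584


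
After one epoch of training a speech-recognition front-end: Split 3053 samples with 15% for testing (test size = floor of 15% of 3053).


Test = ⌊3053·15/100⌋ = 457
Train = 3053 - 457 = 2596

Train: 2596, Test: 457


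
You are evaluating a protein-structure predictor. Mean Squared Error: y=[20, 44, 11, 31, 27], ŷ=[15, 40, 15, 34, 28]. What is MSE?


Squared errors: (20-15)²=25, (44-40)²=16, (11-15)²=16, (31-34)²=9, (27-28)²=1
Sum = 67
MSE = 67/5 = 67/5

67/5


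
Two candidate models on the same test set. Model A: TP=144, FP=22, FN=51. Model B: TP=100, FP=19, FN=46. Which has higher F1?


Model A: P=144/166=0.8675, R=144/195=0.7385, F1=2PR/(P+R)=2TP/(2TP+FP+FN)=288/361=0.7978
Model B: P=100/119=0.8403, R=100/146=0.6849, F1=2PR/(P+R)=2TP/(2TP+FP+FN)=200/265=0.7547
0.7978 > 0.7547 → Model A

Model A


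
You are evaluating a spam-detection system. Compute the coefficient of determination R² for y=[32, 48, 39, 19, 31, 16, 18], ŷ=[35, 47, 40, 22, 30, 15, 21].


ȳ = 29
SS_res = Σ(y-ŷ)² = 31
SS_tot = Σ(y-ȳ)² = 864
R² = 1 - SS_res/SS_tot = 1 - 0.0359 = 0.9641

0.9641


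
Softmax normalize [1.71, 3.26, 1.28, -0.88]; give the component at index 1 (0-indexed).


Exponentials: e^1.71=5.529, e^3.26=26.0495, e^1.28=3.5966, e^-0.88=0.4148
Sum = 35.5899
Softmax = [0.1554, 0.7319, 0.1011, 0.0117]
p[1] = 26.0495/35.5899 = 0.7319

0.7319


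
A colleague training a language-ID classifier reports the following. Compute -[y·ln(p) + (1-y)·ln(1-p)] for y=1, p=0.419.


BCE = -[y·ln(p) + (1-y)·ln(1-p)]
= -1·ln(0.419) - 0
= -ln(0.419) = 0.8699

0.8699


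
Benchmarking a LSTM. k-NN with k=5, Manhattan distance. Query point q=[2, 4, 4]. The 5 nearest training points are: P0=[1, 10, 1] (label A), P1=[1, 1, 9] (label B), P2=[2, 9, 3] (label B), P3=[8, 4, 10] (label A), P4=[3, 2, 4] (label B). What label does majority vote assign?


d(q,P0) = 10  (label A)
d(q,P1) = 9  (label B)
d(q,P2) = 6  (label B)
d(q,P3) = 12  (label A)
d(q,P4) = 3  (label B)
Votes: A=2, B=3
Majority → B

B


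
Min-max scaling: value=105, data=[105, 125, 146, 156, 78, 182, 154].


min=78, max=182
(105-78)/(182-78) = 27/104 = 0.2596

0.2596


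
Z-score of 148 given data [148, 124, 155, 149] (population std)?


μ = 144, σ = 11.8533
z = (148 - 144)/11.8533 = 0.3375

0.3375


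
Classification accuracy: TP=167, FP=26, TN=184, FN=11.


Accuracy = (TP+TN)/(TP+TN+FP+FN)
= (167+184)/(388)
= 351/388 = 90.46%

90.46%


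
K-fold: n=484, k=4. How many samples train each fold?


Fold size = 484/4 = 121
Training per fold = 484 - 121 = 363

363


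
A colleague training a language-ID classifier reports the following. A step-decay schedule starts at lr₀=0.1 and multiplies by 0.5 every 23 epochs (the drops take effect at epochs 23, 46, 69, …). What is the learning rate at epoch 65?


n_drops = ⌊65/23⌋ = 2
lr = 0.1·0.5^2 = 0.1·0.25 = 0.025

0.025


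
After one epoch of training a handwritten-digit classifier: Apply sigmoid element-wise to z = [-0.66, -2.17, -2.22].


σ(-0.66) = 1/(1+e^0.66) = 0.3407
σ(-2.17) = 1/(1+e^2.17) = 0.1025
σ(-2.22) = 1/(1+e^2.22) = 0.098
result = [0.3407, 0.1025, 0.098]

[0.3407, 0.1025, 0.098]


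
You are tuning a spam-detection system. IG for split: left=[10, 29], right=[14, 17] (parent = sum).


Parent = [24, 46], H_parent = 0.9275
H_left = 0.8213 (n=39), H_right = 0.9932 (n=31)
H_children = (39/70)·0.8213 + (31/70)·0.9932 = 0.8974
IG = 0.9275 - 0.8974 = 0.0301

0.0301


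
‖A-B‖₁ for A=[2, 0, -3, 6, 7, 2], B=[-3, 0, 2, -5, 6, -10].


d = |2+ 3| + |0-0| + |-3-2| + |6+ 5| + |7-6| + |2+ 10|
  = 5 + 0 + 5 + 11 + 1 + 12
  = 34

34


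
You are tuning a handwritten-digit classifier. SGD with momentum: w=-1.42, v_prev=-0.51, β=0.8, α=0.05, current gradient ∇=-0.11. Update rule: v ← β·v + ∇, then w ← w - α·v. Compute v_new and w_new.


v_new = 0.8·-0.51 - 0.11 = -0.408 - 0.11 = -0.518
w_new = -1.42 - 0.05·-0.518 = -1.42 + 0.0259 = -1.3941

v_new=-0.518, w_new=-1.3941


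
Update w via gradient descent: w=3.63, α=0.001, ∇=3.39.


w_new = w - α·∇
= 3.63 - 0.001·3.39
= 3.63 - 0.00339
= 3.62661

3.62661


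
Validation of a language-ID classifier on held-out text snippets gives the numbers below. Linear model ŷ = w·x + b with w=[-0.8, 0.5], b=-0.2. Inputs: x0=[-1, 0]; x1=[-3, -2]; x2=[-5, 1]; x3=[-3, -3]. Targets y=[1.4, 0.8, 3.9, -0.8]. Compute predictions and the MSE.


ŷ0 = (-0.8)·(-1) + (0.5)·(0) - 0.2 = 0.6
ŷ1 = (-0.8)·(-3) + (0.5)·(-2) - 0.2 = 1.2
ŷ2 = (-0.8)·(-5) + (0.5)·(1) - 0.2 = 4.3
ŷ3 = (-0.8)·(-3) + (0.5)·(-3) - 0.2 = 0.7
errors² = [0.64, 0.16, 0.16, 2.25]
MSE = 3.2100/4 = 0.8025

0.8025


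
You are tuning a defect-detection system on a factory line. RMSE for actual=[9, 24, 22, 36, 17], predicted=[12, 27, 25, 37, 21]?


MSE = 44/5 = 8.8
RMSE = √(44/5) = 2.9665

2.9665


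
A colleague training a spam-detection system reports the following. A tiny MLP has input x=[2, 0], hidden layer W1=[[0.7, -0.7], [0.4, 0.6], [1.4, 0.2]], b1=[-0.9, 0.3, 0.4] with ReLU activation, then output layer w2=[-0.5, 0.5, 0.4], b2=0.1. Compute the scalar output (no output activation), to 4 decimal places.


z1[0] = (0.7)·(2) + (-0.7)·(0) - 0.9 = 0.5
z1[1] = (0.4)·(2) + (0.6)·(0) + 0.3 = 1.1
z1[2] = (1.4)·(2) + (0.2)·(0) + 0.4 = 3.2
h = ReLU(z1) = [0.5, 1.1, 3.2]
output = (-0.5)·(0.5) + (0.5)·(1.1) + (0.4)·(3.2) + 0.1 = 1.68

1.68


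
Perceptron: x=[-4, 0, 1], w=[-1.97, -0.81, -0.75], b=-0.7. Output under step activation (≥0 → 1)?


z = (-4)·(-1.97) + (0)·(-0.81) + (1)·(-0.75) - 0.7
  = 6.43
step(z) = 1 (z≥0)

1


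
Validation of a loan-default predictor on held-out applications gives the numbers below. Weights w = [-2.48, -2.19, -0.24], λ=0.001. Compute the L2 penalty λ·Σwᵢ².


‖w‖₂² = (-2.48)² + (-2.19)² + (-0.24)²
     = 6.1504 + 4.7961 + 0.0576
     = 11.0041
λ·‖w‖₂² = 0.001·11.0041 = 0.011004

0.011004


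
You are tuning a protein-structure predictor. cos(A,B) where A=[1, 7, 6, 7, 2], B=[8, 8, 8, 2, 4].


A·B = 1·8 + 7·8 + 6·8 + 7·2 + 2·4 = 134
‖A‖ = √139 = 11.7898, ‖B‖ = √212 = 14.5602
cos = 134/(√139·√212) = 134/√29468 = 0.7806

0.7806


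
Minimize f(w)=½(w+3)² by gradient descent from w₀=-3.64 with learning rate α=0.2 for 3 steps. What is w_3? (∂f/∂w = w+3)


step 1: grad = -3.64+3 = -0.64; w = -3.64 - 0.2·(-0.64) = -3.512
step 2: grad = -3.512+3 = -0.512; w = -3.512 - 0.2·(-0.512) = -3.4096
step 3: grad = -3.4096+3 = -0.4096; w = -3.4096 - 0.2·(-0.4096) = -3.32768

-3.32768


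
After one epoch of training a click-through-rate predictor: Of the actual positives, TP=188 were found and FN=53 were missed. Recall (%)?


Recall = TP/(TP+FN)
= 188/(188+53)
= 188/241 = 78.01%

78.01%


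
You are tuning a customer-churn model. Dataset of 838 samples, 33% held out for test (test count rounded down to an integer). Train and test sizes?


Test = ⌊838·33/100⌋ = 276
Train = 838 - 276 = 562

Train: 562, Test: 276


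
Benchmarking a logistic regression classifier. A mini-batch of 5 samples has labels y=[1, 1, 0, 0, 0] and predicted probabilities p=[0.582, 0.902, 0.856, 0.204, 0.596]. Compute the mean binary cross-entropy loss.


L[0] = -ln(0.582) = 0.5413
L[1] = -ln(0.902) = 0.1031
L[2] = -ln(1-0.856) = -ln(0.144) = 1.9379
L[3] = -ln(1-0.204) = -ln(0.796) = 0.2282
L[4] = -ln(1-0.596) = -ln(0.404) = 0.9063
mean = (0.5413 + 0.1031 + 1.9379 + 0.2282 + 0.9063)/5 = 0.7434

0.7434


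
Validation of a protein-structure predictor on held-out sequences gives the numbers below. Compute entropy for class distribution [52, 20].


Probabilities: [52/72, 20/72] ≈ [0.7222, 0.2778]
H = -((52/72)·log₂(52/72) + (20/72)·log₂(20/72))
  = 0.8524 bits

0.8524 bits


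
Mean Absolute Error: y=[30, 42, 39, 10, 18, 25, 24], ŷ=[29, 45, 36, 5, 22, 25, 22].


Absolute errors: |30-29|=1, |42-45|=3, |39-36|=3, |10-5|=5, |18-22|=4, |25-25|=0, |24-22|=2
Sum = 18
MAE = 18/7 = 18/7

18/7


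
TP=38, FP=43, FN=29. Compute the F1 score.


Precision = 38/81 = 0.4691
Recall = 38/67 = 0.5672
F1 = 2·P·R/(P+R) = 2·TP/(2·TP+FP+FN) = 76/(76+43+29) = 76/148 = 0.5135

0.5135


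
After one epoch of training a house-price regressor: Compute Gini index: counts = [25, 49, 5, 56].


Probabilities: [25/135, 49/135, 5/135, 56/135] ≈ [0.1852, 0.363, 0.037, 0.4148]
Σpᵢ² = (625 + 2401 + 25 + 3136)/135² = 6187/18225
Gini = 1 - Σpᵢ² = 1 - 6187/18225 = 0.6605

0.6605


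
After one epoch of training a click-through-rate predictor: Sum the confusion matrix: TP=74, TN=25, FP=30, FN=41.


Total = TP + TN + FP + FN
= 74 + 25 + 30 + 41
= 170
(Predicted positive: 104, predicted negative: 66)

170


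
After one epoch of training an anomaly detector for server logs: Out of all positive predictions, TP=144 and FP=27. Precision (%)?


Precision = TP/(TP+FP)
= 144/(144+27)
= 144/171 = 84.21%

84.21%


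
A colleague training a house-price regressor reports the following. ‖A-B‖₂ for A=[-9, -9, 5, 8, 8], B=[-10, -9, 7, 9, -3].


d = √((-9+ 10)² + (-9+ 9)² + (5-7)² + (8-9)² + (8+ 3)²)
  = √(1 + 0 + 4 + 1 + 121)
  = √127 = 11.2694

11.2694


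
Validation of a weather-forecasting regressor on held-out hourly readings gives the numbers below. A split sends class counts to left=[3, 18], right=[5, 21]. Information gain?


Parent = [8, 39], H_parent = 0.6582
H_left = 0.5917 (n=21), H_right = 0.7063 (n=26)
H_children = (21/47)·0.5917 + (26/47)·0.7063 = 0.6551
IG = 0.6582 - 0.6551 = 0.0031

0.0031


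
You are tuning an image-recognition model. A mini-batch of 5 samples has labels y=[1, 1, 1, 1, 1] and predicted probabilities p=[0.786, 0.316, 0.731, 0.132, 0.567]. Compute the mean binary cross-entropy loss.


L[0] = -ln(0.786) = 0.2408
L[1] = -ln(0.316) = 1.152
L[2] = -ln(0.731) = 0.3133
L[3] = -ln(0.132) = 2.025
L[4] = -ln(0.567) = 0.5674
mean = (0.2408 + 1.152 + 0.3133 + 2.025 + 0.5674)/5 = 0.8597

0.8597


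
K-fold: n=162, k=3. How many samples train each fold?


Fold size = 162/3 = 54
Training per fold = 162 - 54 = 108

108


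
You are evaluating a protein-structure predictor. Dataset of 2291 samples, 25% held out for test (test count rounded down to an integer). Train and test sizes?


Test = ⌊2291·25/100⌋ = 572
Train = 2291 - 572 = 1719

Train: 1719, Test: 572


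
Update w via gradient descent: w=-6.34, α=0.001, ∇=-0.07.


w_new = w - α·∇
= -6.34 - 0.001·-0.07
= -6.34 + 0.00007
= -6.33993

-6.33993


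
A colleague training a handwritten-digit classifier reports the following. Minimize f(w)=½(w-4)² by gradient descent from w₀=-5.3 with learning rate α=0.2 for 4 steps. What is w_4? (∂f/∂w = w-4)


step 1: grad = -5.3-4 = -9.3; w = -5.3 - 0.2·(-9.3) = -3.44
step 2: grad = -3.44-4 = -7.44; w = -3.44 - 0.2·(-7.44) = -1.952
step 3: grad = -1.952-4 = -5.952; w = -1.952 - 0.2·(-5.952) = -0.7616
step 4: grad = -0.7616-4 = -4.7616; w = -0.7616 - 0.2·(-4.7616) = 0.19072

0.19072


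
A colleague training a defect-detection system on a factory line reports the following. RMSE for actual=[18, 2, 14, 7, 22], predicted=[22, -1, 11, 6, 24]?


MSE = 39/5 = 7.8
RMSE = √(39/5) = 2.7928

2.7928


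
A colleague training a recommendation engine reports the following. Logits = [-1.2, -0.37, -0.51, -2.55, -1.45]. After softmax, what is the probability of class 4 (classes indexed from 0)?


Exponentials: e^-1.2=0.3012, e^-0.37=0.6907, e^-0.51=0.6005, e^-2.55=0.0781, e^-1.45=0.2346
Sum = 1.9051
Softmax = [0.1581, 0.3626, 0.3152, 0.041, 0.1231]
p[4] = 0.2346/1.9051 = 0.1231

0.1231


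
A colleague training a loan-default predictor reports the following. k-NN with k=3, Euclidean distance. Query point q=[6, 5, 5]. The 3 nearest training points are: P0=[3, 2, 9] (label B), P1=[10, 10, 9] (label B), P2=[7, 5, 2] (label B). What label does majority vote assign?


d(q,P0) = 5.831  (label B)
d(q,P1) = 7.5498  (label B)
d(q,P2) = 3.1623  (label B)
Votes: A=0, B=3
Majority → B

B


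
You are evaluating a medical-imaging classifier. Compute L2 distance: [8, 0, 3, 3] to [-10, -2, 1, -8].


d = √((8+ 10)² + (0+ 2)² + (3-1)² + (3+ 8)²)
  = √(324 + 4 + 4 + 121)
  = √453 = 21.2838

21.2838


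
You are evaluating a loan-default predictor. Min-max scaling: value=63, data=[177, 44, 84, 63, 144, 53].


min=44, max=177
(63-44)/(177-44) = 19/133 = 0.1429

0.1429


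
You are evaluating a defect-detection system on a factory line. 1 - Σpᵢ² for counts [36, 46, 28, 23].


Probabilities: [36/133, 46/133, 28/133, 23/133] ≈ [0.2707, 0.3459, 0.2105, 0.1729]
Σpᵢ² = (1296 + 2116 + 784 + 529)/133² = 4725/17689
Gini = 1 - Σpᵢ² = 1 - 4725/17689 = 0.7329

0.7329


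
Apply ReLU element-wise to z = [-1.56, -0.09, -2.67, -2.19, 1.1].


ReLU(-1.56) = max(0, -1.56) = 0.0
ReLU(-0.09) = max(0, -0.09) = 0.0
ReLU(-2.67) = max(0, -2.67) = 0.0
ReLU(-2.19) = max(0, -2.19) = 0.0
ReLU(1.1) = max(0, 1.1) = 1.1
result = [0.0, 0.0, 0.0, 0.0, 1.1]

[0.0, 0.0, 0.0, 0.0, 1.1]


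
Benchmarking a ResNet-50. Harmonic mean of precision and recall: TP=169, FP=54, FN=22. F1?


Precision = 169/223 = 0.7578
Recall = 169/191 = 0.8848
F1 = 2·P·R/(P+R) = 2·TP/(2·TP+FP+FN) = 338/(338+54+22) = 338/414 = 0.8164

0.8164


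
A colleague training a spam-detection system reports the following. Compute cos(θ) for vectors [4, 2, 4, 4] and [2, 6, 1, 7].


A·B = 4·2 + 2·6 + 4·1 + 4·7 = 52
‖A‖ = √52 = 7.2111, ‖B‖ = √90 = 9.4868
cos = 52/(√52·√90) = 52/√4680 = 0.7601

0.7601


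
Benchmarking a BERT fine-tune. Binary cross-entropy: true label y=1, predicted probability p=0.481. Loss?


BCE = -[y·ln(p) + (1-y)·ln(1-p)]
= -1·ln(0.481) - 0
= -ln(0.481) = 0.7319

0.7319


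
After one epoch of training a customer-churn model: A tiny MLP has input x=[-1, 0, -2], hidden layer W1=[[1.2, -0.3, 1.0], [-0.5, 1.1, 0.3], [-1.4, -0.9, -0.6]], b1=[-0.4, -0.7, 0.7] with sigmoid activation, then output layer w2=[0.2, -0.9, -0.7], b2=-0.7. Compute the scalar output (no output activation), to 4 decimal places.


z1[0] = (1.2)·(-1) + (-0.3)·(0) + (1.0)·(-2) - 0.4 = -3.6
z1[1] = (-0.5)·(-1) + (1.1)·(0) + (0.3)·(-2) - 0.7 = -0.8
z1[2] = (-1.4)·(-1) + (-0.9)·(0) + (-0.6)·(-2) + 0.7 = 3.3
h = sigmoid(z1) = [0.0266, 0.31, 0.9644]
output = (0.2)·(0.0266) + (-0.9)·(0.31) + (-0.7)·(0.9644) - 0.7 = -1.6488

-1.6488


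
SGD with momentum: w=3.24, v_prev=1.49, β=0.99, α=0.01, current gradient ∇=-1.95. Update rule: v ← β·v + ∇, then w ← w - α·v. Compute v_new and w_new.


v_new = 0.99·1.49 - 1.95 = 1.4751 - 1.95 = -0.4749
w_new = 3.24 - 0.01·-0.4749 = 3.24 + 0.004749 = 3.244749

v_new=-0.4749, w_new=3.244749


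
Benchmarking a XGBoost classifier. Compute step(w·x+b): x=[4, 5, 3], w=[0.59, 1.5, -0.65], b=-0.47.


z = (4)·(0.59) + (5)·(1.5) + (3)·(-0.65) - 0.47
  = 7.44
step(z) = 1 (z≥0)

1


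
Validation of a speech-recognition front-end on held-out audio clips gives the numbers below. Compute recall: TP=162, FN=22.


Recall = TP/(TP+FN)
= 162/(162+22)
= 162/184 = 88.04%

88.04%


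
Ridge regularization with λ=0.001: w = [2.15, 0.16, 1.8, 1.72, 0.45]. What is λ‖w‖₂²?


‖w‖₂² = (2.15)² + (0.16)² + (1.8)² + (1.72)² + (0.45)²
     = 4.6225 + 0.0256 + 3.24 + 2.9584 + 0.2025
     = 11.049
λ·‖w‖₂² = 0.001·11.049 = 0.011049

0.011049


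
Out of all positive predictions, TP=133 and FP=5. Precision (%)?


Precision = TP/(TP+FP)
= 133/(133+5)
= 133/138 = 96.38%

96.38%


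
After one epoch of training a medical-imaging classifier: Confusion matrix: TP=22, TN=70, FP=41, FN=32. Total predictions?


Total = TP + TN + FP + FN
= 22 + 70 + 41 + 32
= 165
(Predicted positive: 63, predicted negative: 102)

165


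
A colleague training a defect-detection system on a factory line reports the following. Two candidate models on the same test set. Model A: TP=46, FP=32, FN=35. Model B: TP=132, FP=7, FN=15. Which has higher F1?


Model A: P=46/78=0.5897, R=46/81=0.5679, F1=2PR/(P+R)=2TP/(2TP+FP+FN)=92/159=0.5786
Model B: P=132/139=0.9496, R=132/147=0.898, F1=2PR/(P+R)=2TP/(2TP+FP+FN)=264/286=0.9231
0.5786 < 0.9231 → Model B

Model B


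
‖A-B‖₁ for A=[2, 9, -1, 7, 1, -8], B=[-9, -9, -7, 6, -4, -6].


d = |2+ 9| + |9+ 9| + |-1+ 7| + |7-6| + |1+ 4| + |-8+ 6|
  = 11 + 18 + 6 + 1 + 5 + 2
  = 43

43


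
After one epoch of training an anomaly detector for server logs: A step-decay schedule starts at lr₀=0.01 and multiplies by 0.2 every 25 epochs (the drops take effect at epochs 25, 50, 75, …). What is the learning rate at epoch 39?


n_drops = ⌊39/25⌋ = 1
lr = 0.01·0.2^1 = 0.01·0.2 = 0.002

0.002


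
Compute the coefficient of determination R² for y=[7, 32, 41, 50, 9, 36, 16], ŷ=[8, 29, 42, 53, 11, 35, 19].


ȳ = 27.2857
SS_res = Σ(y-ŷ)² = 34
SS_tot = Σ(y-ȳ)² = 1675.43
R² = 1 - SS_res/SS_tot = 1 - 0.0203 = 0.9797

0.9797


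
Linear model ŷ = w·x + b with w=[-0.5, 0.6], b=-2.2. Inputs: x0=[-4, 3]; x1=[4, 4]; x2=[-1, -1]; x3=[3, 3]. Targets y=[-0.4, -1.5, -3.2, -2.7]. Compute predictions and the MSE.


ŷ0 = (-0.5)·(-4) + (0.6)·(3) - 2.2 = 1.6
ŷ1 = (-0.5)·(4) + (0.6)·(4) - 2.2 = -1.8
ŷ2 = (-0.5)·(-1) + (0.6)·(-1) - 2.2 = -2.3
ŷ3 = (-0.5)·(3) + (0.6)·(3) - 2.2 = -1.9
errors² = [4.0, 0.09, 0.81, 0.64]
MSE = 5.5400/4 = 1.385

1.385


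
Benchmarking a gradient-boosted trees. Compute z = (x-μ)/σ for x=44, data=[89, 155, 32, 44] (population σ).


μ = 80, σ = 48.2338
z = (44 - 80)/48.2338 = -0.7464

-0.7464


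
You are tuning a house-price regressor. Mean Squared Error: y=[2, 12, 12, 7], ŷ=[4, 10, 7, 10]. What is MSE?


Squared errors: (2-4)²=4, (12-10)²=4, (12-7)²=25, (7-10)²=9
Sum = 42
MSE = 42/4 = 21/2

21/2


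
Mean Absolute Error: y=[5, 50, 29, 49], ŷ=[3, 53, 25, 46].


Absolute errors: |5-3|=2, |50-53|=3, |29-25|=4, |49-46|=3
Sum = 12
MAE = 12/4 = 3

3


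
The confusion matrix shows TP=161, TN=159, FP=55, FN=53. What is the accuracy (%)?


Accuracy = (TP+TN)/(TP+TN+FP+FN)
= (161+159)/(428)
= 320/428 = 74.77%

74.77%


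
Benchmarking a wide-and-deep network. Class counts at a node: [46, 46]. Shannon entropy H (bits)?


Probabilities: [46/92, 46/92] ≈ [0.5, 0.5]
H = -((46/92)·log₂(46/92) + (46/92)·log₂(46/92))
  = 1.0 bits

1.0 bits


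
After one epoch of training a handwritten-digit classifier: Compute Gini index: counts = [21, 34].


Probabilities: [21/55, 34/55] ≈ [0.3818, 0.6182]
Σpᵢ² = (441 + 1156)/55² = 1597/3025
Gini = 1 - Σpᵢ² = 1 - 1597/3025 = 0.4721

0.4721


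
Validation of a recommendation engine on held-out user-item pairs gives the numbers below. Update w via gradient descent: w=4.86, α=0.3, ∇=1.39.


w_new = w - α·∇
= 4.86 - 0.3·1.39
= 4.86 - 0.417
= 4.443

4.443


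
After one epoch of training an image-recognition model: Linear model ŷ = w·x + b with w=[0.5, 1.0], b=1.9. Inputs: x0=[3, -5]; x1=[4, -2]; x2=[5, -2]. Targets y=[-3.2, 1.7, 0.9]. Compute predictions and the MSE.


ŷ0 = (0.5)·(3) + (1.0)·(-5) + 1.9 = -1.6
ŷ1 = (0.5)·(4) + (1.0)·(-2) + 1.9 = 1.9
ŷ2 = (0.5)·(5) + (1.0)·(-2) + 1.9 = 2.4
errors² = [2.56, 0.04, 2.25]
MSE = 4.8500/3 = 1.6167

1.6167


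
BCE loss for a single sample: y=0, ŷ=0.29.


BCE = -[y·ln(p) + (1-y)·ln(1-p)]
= -0 - 1·ln(1-0.29)
= -ln(0.71) = 0.3425

0.3425


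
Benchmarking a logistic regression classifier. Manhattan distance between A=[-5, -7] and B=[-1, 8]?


d = |-5+ 1| + |-7-8|
  = 4 + 15
  = 19

19


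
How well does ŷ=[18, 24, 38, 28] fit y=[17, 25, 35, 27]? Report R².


ȳ = 26
SS_res = Σ(y-ŷ)² = 12
SS_tot = Σ(y-ȳ)² = 164
R² = 1 - SS_res/SS_tot = 1 - 0.0732 = 0.9268

0.9268


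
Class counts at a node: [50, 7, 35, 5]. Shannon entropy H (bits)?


Probabilities: [50/97, 7/97, 35/97, 5/97] ≈ [0.5155, 0.0722, 0.3608, 0.0515]
H = -((50/97)·log₂(50/97) + (7/97)·log₂(7/97) + (35/97)·log₂(35/97) + (5/97)·log₂(5/97))
  = 1.5177 bits

1.5177 bits


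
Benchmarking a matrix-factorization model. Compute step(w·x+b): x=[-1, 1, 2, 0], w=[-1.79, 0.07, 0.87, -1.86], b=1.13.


z = (-1)·(-1.79) + (1)·(0.07) + (2)·(0.87) + (0)·(-1.86) + 1.13
  = 4.73
step(z) = 1 (z≥0)

1


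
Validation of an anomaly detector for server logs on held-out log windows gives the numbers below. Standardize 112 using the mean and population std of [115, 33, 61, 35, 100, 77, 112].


μ = 76.1429, σ = 31.9572
z = (112 - 76.1429)/31.9572 = 1.122

1.122


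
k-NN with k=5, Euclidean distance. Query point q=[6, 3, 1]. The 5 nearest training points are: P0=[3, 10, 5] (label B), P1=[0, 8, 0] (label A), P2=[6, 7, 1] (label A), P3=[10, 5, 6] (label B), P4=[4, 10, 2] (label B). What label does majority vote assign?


d(q,P0) = 8.6023  (label B)
d(q,P1) = 7.874  (label A)
d(q,P2) = 4.0  (label A)
d(q,P3) = 6.7082  (label B)
d(q,P4) = 7.3485  (label B)
Votes: A=2, B=3
Majority → B

B


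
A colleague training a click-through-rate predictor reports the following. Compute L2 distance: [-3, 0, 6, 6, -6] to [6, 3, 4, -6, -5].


d = √((-3-6)² + (0-3)² + (6-4)² + (6+ 6)² + (-6+ 5)²)
  = √(81 + 9 + 4 + 144 + 1)
  = √239 = 15.4596

15.4596


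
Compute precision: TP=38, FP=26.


Precision = TP/(TP+FP)
= 38/(38+26)
= 38/64 = 59.38%

59.38%


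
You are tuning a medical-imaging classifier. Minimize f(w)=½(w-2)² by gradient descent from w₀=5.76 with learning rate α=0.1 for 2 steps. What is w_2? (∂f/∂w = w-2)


step 1: grad = 5.76-2 = 3.76; w = 5.76 - 0.1·(3.76) = 5.384
step 2: grad = 5.384-2 = 3.384; w = 5.384 - 0.1·(3.384) = 5.0456

5.0456


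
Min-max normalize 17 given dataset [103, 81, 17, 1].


min=1, max=103
(17-1)/(103-1) = 16/102 = 0.1569

0.1569


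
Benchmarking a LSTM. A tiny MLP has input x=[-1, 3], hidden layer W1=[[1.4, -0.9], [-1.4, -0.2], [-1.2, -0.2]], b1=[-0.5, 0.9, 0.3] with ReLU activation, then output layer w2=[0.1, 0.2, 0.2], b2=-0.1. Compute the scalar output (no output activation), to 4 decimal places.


z1[0] = (1.4)·(-1) + (-0.9)·(3) - 0.5 = -4.6
z1[1] = (-1.4)·(-1) + (-0.2)·(3) + 0.9 = 1.7
z1[2] = (-1.2)·(-1) + (-0.2)·(3) + 0.3 = 0.9
h = ReLU(z1) = [0.0, 1.7, 0.9]
output = (0.1)·(0.0) + (0.2)·(1.7) + (0.2)·(0.9) - 0.1 = 0.42

0.42


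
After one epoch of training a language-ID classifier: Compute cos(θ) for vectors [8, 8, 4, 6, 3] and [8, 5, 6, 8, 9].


A·B = 8·8 + 8·5 + 4·6 + 6·8 + 3·9 = 203
‖A‖ = √189 = 13.7477, ‖B‖ = √270 = 16.4317
cos = 203/(√189·√270) = 203/√51030 = 0.8986

0.8986


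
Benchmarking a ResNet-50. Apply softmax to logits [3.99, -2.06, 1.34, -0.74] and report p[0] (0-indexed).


Exponentials: e^3.99=54.0549, e^-2.06=0.1275, e^1.34=3.819, e^-0.74=0.4771
Sum = 58.4785
Softmax = [0.9244, 0.0022, 0.0653, 0.0082]
p[0] = 54.0549/58.4785 = 0.9244

0.9244


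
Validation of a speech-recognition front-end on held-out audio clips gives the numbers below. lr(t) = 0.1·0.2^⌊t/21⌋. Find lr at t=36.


n_drops = ⌊36/21⌋ = 1
lr = 0.1·0.2^1 = 0.1·0.2 = 0.02

0.02


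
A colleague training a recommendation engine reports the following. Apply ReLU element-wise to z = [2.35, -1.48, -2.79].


ReLU(2.35) = max(0, 2.35) = 2.35
ReLU(-1.48) = max(0, -1.48) = 0.0
ReLU(-2.79) = max(0, -2.79) = 0.0
result = [2.35, 0.0, 0.0]

[2.35, 0.0, 0.0]


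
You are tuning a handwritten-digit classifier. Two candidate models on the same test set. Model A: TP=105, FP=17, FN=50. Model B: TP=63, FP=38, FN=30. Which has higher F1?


Model A: P=105/122=0.8607, R=105/155=0.6774, F1=2PR/(P+R)=2TP/(2TP+FP+FN)=210/277=0.7581
Model B: P=63/101=0.6238, R=63/93=0.6774, F1=2PR/(P+R)=2TP/(2TP+FP+FN)=126/194=0.6495
0.7581 > 0.6495 → Model A

Model A


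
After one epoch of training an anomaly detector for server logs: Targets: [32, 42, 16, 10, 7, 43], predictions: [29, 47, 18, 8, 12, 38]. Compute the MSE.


Squared errors: (32-29)²=9, (42-47)²=25, (16-18)²=4, (10-8)²=4, (7-12)²=25, (43-38)²=25
Sum = 92
MSE = 92/6 = 46/3

46/3


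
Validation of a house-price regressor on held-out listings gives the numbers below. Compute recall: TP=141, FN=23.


Recall = TP/(TP+FN)
= 141/(141+23)
= 141/164 = 85.98%

85.98%


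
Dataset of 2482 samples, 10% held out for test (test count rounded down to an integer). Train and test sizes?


Test = ⌊2482·10/100⌋ = 248
Train = 2482 - 248 = 2234

Train: 2234, Test: 248


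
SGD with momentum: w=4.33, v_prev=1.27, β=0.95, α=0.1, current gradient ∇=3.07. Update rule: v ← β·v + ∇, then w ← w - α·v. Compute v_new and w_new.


v_new = 0.95·1.27 + 3.07 = 1.2065 + 3.07 = 4.2765
w_new = 4.33 - 0.1·4.2765 = 4.33 - 0.42765 = 3.90235

v_new=4.2765, w_new=3.90235


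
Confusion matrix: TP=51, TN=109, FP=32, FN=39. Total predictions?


Total = TP + TN + FP + FN
= 51 + 109 + 32 + 39
= 231
(Predicted positive: 83, predicted negative: 148)

231


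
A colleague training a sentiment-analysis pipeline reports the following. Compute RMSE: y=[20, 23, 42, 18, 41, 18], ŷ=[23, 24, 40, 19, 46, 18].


MSE = 40/6 = 6.6667
RMSE = √(40/6) = 2.582

2.582


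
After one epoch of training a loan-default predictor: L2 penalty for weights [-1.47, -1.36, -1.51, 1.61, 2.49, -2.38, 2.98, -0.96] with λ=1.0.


‖w‖₂² = (-1.47)² + (-1.36)² + (-1.51)² + (1.61)² + (2.49)² + (-2.38)² + (2.98)² + (-0.96)²
     = 2.1609 + 1.8496 + 2.2801 + 2.5921 + 6.2001 + 5.6644 + 8.8804 + 0.9216
     = 30.5492
λ·‖w‖₂² = 1.0·30.5492 = 30.5492

30.5492


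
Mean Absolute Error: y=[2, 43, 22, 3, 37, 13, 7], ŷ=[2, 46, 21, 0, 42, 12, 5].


Absolute errors: |2-2|=0, |43-46|=3, |22-21|=1, |3-0|=3, |37-42|=5, |13-12|=1, |7-5|=2
Sum = 15
MAE = 15/7 = 15/7

15/7


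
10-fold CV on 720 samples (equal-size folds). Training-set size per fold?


Fold size = 720/10 = 72
Training per fold = 720 - 72 = 648

648


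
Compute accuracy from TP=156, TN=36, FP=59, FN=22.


Accuracy = (TP+TN)/(TP+TN+FP+FN)
= (156+36)/(273)
= 192/273 = 70.33%

70.33%


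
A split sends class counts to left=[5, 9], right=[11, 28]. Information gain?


Parent = [16, 37], H_parent = 0.8836
H_left = 0.9403 (n=14), H_right = 0.8582 (n=39)
H_children = (14/53)·0.9403 + (39/53)·0.8582 = 0.8799
IG = 0.8836 - 0.8799 = 0.0037

0.0037


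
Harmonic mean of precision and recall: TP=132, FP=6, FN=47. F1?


Precision = 132/138 = 0.9565
Recall = 132/179 = 0.7374
F1 = 2·P·R/(P+R) = 2·TP/(2·TP+FP+FN) = 264/(264+6+47) = 264/317 = 0.8328

0.8328


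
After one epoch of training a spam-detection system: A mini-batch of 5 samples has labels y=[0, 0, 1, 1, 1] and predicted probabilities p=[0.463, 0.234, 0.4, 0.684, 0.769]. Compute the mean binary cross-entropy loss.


L[0] = -ln(1-0.463) = -ln(0.537) = 0.6218
L[1] = -ln(1-0.234) = -ln(0.766) = 0.2666
L[2] = -ln(0.4) = 0.9163
L[3] = -ln(0.684) = 0.3798
L[4] = -ln(0.769) = 0.2627
mean = (0.6218 + 0.2666 + 0.9163 + 0.3798 + 0.2627)/5 = 0.4894

0.4894


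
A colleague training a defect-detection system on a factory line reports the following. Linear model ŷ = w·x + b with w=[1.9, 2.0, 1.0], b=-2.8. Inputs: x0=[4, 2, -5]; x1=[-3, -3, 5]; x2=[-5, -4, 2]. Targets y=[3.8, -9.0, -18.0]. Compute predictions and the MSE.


ŷ0 = (1.9)·(4) + (2.0)·(2) + (1.0)·(-5) - 2.8 = 3.8
ŷ1 = (1.9)·(-3) + (2.0)·(-3) + (1.0)·(5) - 2.8 = -9.5
ŷ2 = (1.9)·(-5) + (2.0)·(-4) + (1.0)·(2) - 2.8 = -18.3
errors² = [0.0, 0.25, 0.09]
MSE = 0.3400/3 = 0.1133

0.1133


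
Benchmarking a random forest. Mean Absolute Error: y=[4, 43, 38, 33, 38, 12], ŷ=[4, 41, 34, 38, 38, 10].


Absolute errors: |4-4|=0, |43-41|=2, |38-34|=4, |33-38|=5, |38-38|=0, |12-10|=2
Sum = 13
MAE = 13/6 = 13/6

13/6


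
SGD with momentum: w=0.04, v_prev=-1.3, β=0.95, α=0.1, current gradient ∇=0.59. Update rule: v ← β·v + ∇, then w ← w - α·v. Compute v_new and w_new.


v_new = 0.95·-1.3 + 0.59 = -1.235 + 0.59 = -0.645
w_new = 0.04 - 0.1·-0.645 = 0.04 + 0.0645 = 0.1045

v_new=-0.645, w_new=0.1045


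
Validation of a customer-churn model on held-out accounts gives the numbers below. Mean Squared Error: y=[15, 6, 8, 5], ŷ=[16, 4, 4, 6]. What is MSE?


Squared errors: (15-16)²=1, (6-4)²=4, (8-4)²=16, (5-6)²=1
Sum = 22
MSE = 22/4 = 11/2

11/2


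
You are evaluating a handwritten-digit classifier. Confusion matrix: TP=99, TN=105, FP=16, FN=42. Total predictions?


Total = TP + TN + FP + FN
= 99 + 105 + 16 + 42
= 262
(Predicted positive: 115, predicted negative: 147)

262


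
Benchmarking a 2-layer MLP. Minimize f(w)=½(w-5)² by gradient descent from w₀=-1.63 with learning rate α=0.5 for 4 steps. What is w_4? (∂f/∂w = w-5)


step 1: grad = -1.63-5 = -6.63; w = -1.63 - 0.5·(-6.63) = 1.685
step 2: grad = 1.685-5 = -3.315; w = 1.685 - 0.5·(-3.315) = 3.3425
step 3: grad = 3.3425-5 = -1.6575; w = 3.3425 - 0.5·(-1.6575) = 4.17125
step 4: grad = 4.17125-5 = -0.82875; w = 4.17125 - 0.5·(-0.82875) = 4.585625

4.585625


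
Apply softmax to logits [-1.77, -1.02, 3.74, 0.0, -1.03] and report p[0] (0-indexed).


Exponentials: e^-1.77=0.1703, e^-1.02=0.3606, e^3.74=42.098, e^0.0=1, e^-1.03=0.357
Sum = 43.9859
Softmax = [0.0039, 0.0082, 0.9571, 0.0227, 0.0081]
p[0] = 0.1703/43.9859 = 0.0039

0.0039


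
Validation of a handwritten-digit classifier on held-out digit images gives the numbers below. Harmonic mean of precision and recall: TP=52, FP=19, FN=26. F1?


Precision = 52/71 = 0.7324
Recall = 52/78 = 0.6667
F1 = 2·P·R/(P+R) = 2·TP/(2·TP+FP+FN) = 104/(104+19+26) = 104/149 = 0.698

0.698


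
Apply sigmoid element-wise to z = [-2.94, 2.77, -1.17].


σ(-2.94) = 1/(1+e^2.94) = 0.0502
σ(2.77) = 1/(1+e^-2.77) = 0.941
σ(-1.17) = 1/(1+e^1.17) = 0.2369
result = [0.0502, 0.941, 0.2369]

[0.0502, 0.941, 0.2369]


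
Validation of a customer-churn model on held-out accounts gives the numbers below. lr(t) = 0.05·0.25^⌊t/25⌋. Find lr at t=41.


n_drops = ⌊41/25⌋ = 1
lr = 0.05·0.25^1 = 0.05·0.25 = 0.0125

0.0125


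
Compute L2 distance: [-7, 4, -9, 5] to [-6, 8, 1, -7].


d = √((-7+ 6)² + (4-8)² + (-9-1)² + (5+ 7)²)
  = √(1 + 16 + 100 + 144)
  = √261 = 16.1555

16.1555


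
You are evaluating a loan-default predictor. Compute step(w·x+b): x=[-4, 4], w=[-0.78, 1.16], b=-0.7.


z = (-4)·(-0.78) + (4)·(1.16) - 0.7
  = 7.06
step(z) = 1 (z≥0)

1


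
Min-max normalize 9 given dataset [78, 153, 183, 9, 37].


min=9, max=183
(9-9)/(183-9) = 0/174 = 0.0

0.0


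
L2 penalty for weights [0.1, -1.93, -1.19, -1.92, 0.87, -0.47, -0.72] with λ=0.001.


‖w‖₂² = (0.1)² + (-1.93)² + (-1.19)² + (-1.92)² + (0.87)² + (-0.47)² + (-0.72)²
     = 0.01 + 3.7249 + 1.4161 + 3.6864 + 0.7569 + 0.2209 + 0.5184
     = 10.3336
λ·‖w‖₂² = 0.001·10.3336 = 0.010334

0.010334


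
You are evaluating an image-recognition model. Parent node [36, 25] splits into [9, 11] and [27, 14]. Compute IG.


Parent = [36, 25], H_parent = 0.9764
H_left = 0.9928 (n=20), H_right = 0.9262 (n=41)
H_children = (20/61)·0.9928 + (41/61)·0.9262 = 0.948
IG = 0.9764 - 0.948 = 0.0284

0.0284


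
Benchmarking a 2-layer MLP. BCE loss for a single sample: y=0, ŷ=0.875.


BCE = -[y·ln(p) + (1-y)·ln(1-p)]
= -0 - 1·ln(1-0.875)
= -ln(0.125) = 2.0794

2.0794


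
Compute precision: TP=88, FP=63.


Precision = TP/(TP+FP)
= 88/(88+63)
= 88/151 = 58.28%

58.28%


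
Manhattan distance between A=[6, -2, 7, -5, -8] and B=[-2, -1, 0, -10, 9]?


d = |6+ 2| + |-2+ 1| + |7-0| + |-5+ 10| + |-8-9|
  = 8 + 1 + 7 + 5 + 17
  = 38

38


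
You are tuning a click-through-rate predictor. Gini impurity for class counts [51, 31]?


Probabilities: [51/82, 31/82] ≈ [0.622, 0.378]
Σpᵢ² = (2601 + 961)/82² = 3562/6724
Gini = 1 - Σpᵢ² = 1 - 3562/6724 = 0.4703

0.4703


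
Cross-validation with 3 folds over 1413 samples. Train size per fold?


Fold size = 1413/3 = 471
Training per fold = 1413 - 471 = 942

942


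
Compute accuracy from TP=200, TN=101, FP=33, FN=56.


Accuracy = (TP+TN)/(TP+TN+FP+FN)
= (200+101)/(390)
= 301/390 = 77.18%

77.18%


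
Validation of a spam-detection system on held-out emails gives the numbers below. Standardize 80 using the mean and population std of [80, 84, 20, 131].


μ = 78.75, σ = 39.4042
z = (80 - 78.75)/39.4042 = 0.0317

0.0317


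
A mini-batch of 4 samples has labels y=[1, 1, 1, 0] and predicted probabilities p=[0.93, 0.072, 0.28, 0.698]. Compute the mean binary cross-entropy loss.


L[0] = -ln(0.93) = 0.0726
L[1] = -ln(0.072) = 2.6311
L[2] = -ln(0.28) = 1.273
L[3] = -ln(1-0.698) = -ln(0.302) = 1.1973
mean = (0.0726 + 2.6311 + 1.273 + 1.1973)/4 = 1.2935

1.2935


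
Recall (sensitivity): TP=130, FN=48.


Recall = TP/(TP+FN)
= 130/(130+48)
= 130/178 = 73.03%

73.03%


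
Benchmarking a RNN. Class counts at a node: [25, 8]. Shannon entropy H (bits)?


Probabilities: [25/33, 8/33] ≈ [0.7576, 0.2424]
H = -((25/33)·log₂(25/33) + (8/33)·log₂(8/33))
  = 0.799 bits

0.799 bits


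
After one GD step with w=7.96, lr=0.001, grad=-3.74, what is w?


w_new = w - α·∇
= 7.96 - 0.001·-3.74
= 7.96 + 0.00374
= 7.96374

7.96374


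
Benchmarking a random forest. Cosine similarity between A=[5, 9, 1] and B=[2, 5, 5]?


A·B = 5·2 + 9·5 + 1·5 = 60
‖A‖ = √107 = 10.3441, ‖B‖ = √54 = 7.3485
cos = 60/(√107·√54) = 60/√5778 = 0.7893

0.7893


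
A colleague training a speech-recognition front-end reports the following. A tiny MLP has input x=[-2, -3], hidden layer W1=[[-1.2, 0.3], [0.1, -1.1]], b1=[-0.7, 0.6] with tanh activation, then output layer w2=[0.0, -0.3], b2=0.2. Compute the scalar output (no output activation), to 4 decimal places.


z1[0] = (-1.2)·(-2) + (0.3)·(-3) - 0.7 = 0.8
z1[1] = (0.1)·(-2) + (-1.1)·(-3) + 0.6 = 3.7
h = tanh(z1) = [0.664, 0.9988]
output = (0.0)·(0.664) + (-0.3)·(0.9988) + 0.2 = -0.0996

-0.0996
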